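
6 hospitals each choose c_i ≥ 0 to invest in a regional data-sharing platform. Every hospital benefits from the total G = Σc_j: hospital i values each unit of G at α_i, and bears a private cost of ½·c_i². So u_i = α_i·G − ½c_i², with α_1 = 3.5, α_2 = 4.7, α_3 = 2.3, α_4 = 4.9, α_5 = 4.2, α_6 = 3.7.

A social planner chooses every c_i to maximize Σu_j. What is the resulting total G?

139.8

Planner FOC: ∂(Σu_j)/∂c_i = (Σα_j) − c_i = 0, so c_i^SO = Σα_j = 23.3 for every i; G^SO = 139.8.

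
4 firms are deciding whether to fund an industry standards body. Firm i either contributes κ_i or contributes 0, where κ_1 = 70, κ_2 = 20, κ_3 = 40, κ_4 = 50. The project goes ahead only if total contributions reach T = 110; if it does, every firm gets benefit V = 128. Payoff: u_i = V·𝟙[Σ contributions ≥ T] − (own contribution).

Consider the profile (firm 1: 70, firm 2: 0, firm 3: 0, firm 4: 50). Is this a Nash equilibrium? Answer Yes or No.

Yes

Total = 120 ≥ 110: provided.
Firm 1 (pledges 70, payoff 58): dropping to 0 → total 50, payoff 0. No gain.
Firm 2 (pledges 0, payoff 128): pledging 20 → total 140, payoff 108. No gain.
Firm 3 (pledges 0, payoff 128): pledging 40 → total 160, payoff 88. No gain.
Firm 4 (pledges 50, payoff 78): dropping to 0 → total 70, payoff 0. No gain.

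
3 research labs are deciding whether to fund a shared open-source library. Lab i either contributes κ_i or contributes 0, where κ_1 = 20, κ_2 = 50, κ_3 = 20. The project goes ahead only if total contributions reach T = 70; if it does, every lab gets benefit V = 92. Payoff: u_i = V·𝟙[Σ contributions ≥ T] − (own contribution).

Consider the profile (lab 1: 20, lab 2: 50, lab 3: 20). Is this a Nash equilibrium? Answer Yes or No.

No

Total = 90 ≥ 70: provided.
Lab 1 (pledges 20, payoff 72): dropping to 0 → total 70, payoff 92. Profitable deviation.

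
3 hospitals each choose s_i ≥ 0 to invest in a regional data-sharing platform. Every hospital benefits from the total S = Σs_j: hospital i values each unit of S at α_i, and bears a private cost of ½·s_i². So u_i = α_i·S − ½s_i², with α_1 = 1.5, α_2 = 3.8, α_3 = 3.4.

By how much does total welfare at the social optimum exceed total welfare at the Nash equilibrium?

Hospital i's FOC: ∂u_i/∂s_i = α_i − s_i = 0, so s_i* = α_i.
NE contributions = (1.5, 3.8, 3.4); S = 8.7.
W^NE = (Σα)·S − ½Σα_i² = 8.7² − ½·28.25 = 61.565.
Planner sets s_i = Σα_j = 8.7 for every i, so S^SO = 3·8.7 = 26.1.
W^SO = (Σα)·S^SO − ½·3·(Σα)² = (3/2)·8.7² = 113.535.
Deadweight loss = W^SO − W^NE = 51.97.

51.97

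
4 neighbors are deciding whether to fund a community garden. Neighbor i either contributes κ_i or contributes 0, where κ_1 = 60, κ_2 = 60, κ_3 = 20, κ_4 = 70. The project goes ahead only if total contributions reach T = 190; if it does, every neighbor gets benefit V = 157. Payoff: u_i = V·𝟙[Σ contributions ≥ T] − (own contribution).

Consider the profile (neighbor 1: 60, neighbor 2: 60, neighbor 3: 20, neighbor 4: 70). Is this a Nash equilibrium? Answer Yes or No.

No

Total = 210 ≥ 190: provided.
Neighbor 1 (pledges 60, payoff 97): dropping to 0 → total 150, payoff 0. No gain.
Neighbor 2 (pledges 60, payoff 97): dropping to 0 → total 150, payoff 0. No gain.
Neighbor 3 (pledges 20, payoff 137): dropping to 0 → total 190, payoff 157. Profitable deviation.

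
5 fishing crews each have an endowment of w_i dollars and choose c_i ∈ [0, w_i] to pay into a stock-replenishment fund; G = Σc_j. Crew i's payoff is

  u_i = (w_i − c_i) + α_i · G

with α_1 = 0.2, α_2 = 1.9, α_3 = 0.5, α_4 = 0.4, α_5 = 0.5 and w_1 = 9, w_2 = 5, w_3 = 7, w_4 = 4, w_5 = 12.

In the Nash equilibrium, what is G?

∂u_i/∂c_i = α_i − 1, so crew i contributes w_i if α_i > 1, else 0.
α_i > 1 for i ∈ {2}; NE contributions (0, 5, 0, 0, 0), G = 5.

5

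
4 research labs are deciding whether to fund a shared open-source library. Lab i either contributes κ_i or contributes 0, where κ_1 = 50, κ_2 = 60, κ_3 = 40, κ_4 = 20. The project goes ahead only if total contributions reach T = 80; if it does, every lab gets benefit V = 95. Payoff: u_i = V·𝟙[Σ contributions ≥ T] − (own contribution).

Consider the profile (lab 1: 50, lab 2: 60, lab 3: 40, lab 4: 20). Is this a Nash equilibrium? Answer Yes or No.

Total = 170 ≥ 80: provided.
Lab 1 (pledges 50, payoff 45): dropping to 0 → total 120, payoff 95. Profitable deviation.

No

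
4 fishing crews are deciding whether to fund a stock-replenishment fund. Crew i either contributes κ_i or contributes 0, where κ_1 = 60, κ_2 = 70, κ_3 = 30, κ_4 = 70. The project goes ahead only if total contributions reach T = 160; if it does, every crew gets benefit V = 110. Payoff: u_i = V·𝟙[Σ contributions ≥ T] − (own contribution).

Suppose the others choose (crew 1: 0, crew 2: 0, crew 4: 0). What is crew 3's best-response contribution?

0

Others' total = 0. Even contributing 30 gives 30 < 160: no benefit either way.
Best response: 0.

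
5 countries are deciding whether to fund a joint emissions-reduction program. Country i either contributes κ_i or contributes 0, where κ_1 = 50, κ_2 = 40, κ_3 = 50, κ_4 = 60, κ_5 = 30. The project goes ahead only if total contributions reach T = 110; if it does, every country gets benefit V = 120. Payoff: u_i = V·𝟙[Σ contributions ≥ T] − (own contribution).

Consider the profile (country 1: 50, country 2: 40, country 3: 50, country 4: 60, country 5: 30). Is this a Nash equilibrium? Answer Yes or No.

No

Total = 230 ≥ 110: provided.
Country 1 (pledges 50, payoff 70): dropping to 0 → total 180, payoff 120. Profitable deviation.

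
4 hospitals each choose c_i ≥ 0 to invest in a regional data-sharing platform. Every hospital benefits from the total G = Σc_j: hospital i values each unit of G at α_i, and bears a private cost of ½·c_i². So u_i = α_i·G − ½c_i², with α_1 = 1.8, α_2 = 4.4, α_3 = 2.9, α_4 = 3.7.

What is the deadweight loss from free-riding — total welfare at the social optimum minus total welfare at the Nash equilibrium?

186.19

Hospital i's FOC: ∂u_i/∂c_i = α_i − c_i = 0, so c_i* = α_i.
NE contributions = (1.8, 4.4, 2.9, 3.7); G = 12.8.
W^NE = (Σα)·G − ½Σα_i² = 12.8² − ½·44.7 = 141.49.
Planner sets c_i = Σα_j = 12.8 for every i, so G^SO = 4·12.8 = 51.2.
W^SO = (Σα)·G^SO − ½·4·(Σα)² = (4/2)·12.8² = 327.68.
Deadweight loss = W^SO − W^NE = 186.19.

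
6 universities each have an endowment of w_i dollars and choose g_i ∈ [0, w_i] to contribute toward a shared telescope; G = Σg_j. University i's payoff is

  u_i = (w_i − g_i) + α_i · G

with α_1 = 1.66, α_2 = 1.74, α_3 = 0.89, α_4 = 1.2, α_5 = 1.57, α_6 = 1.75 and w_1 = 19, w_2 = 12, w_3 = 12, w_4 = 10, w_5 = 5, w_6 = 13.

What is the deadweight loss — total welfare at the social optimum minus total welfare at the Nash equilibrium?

∂u_i/∂g_i = α_i − 1, so university i contributes w_i if α_i > 1, else 0.
α_i > 1 for i ∈ {1, 2, 4, 5, 6}; NE contributions (19, 12, 0, 10, 5, 13), G = 59.
W^NE = Σw_i − G^NE + (Σα_i)·G^NE = 71 + 7.81·59 = 531.79.
Planner: ∂(Σu_j)/∂g_i = Σα_j − 1 = 7.81 > 0, so everyone contributes w_i; G^SO = 71, W^SO = 71 + 7.81·71 = 625.51.
Deadweight loss = 93.72.

93.72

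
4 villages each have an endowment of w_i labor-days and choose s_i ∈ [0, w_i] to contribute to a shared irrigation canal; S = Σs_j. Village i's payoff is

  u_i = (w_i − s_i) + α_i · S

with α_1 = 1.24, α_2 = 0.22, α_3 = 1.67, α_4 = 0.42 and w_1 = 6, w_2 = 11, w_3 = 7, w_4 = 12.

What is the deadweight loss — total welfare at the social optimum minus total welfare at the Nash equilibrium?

∂u_i/∂s_i = α_i − 1, so village i contributes w_i if α_i > 1, else 0.
α_i > 1 for i ∈ {1, 3}; NE contributions (6, 0, 7, 0), S = 13.
W^NE = Σw_i − S^NE + (Σα_i)·S^NE = 36 + 2.55·13 = 69.15.
Planner: ∂(Σu_j)/∂s_i = Σα_j − 1 = 2.55 > 0, so everyone contributes w_i; S^SO = 36, W^SO = 36 + 2.55·36 = 127.8.
Deadweight loss = 58.65.

58.65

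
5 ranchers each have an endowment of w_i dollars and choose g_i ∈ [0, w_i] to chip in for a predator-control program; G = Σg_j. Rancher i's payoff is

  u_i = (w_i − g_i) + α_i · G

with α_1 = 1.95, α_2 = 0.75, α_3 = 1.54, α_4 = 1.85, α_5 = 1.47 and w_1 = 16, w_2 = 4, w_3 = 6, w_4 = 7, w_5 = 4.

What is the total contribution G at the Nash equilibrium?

∂u_i/∂g_i = α_i − 1, so rancher i contributes w_i if α_i > 1, else 0.
α_i > 1 for i ∈ {1, 3, 4, 5}; NE contributions (16, 0, 6, 7, 4), G = 33.

33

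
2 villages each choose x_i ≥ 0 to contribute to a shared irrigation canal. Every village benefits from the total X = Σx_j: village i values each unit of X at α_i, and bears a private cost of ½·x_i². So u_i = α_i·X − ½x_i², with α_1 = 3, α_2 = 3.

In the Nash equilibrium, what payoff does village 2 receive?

13.5

Village i's FOC: ∂u_i/∂x_i = α_i − x_i = 0, so x_i* = α_i.
NE contributions = (3, 3); X = 6.
u_2 = α_2·X − ½·(x_2)² = 3·6 − ½·3² = 13.5.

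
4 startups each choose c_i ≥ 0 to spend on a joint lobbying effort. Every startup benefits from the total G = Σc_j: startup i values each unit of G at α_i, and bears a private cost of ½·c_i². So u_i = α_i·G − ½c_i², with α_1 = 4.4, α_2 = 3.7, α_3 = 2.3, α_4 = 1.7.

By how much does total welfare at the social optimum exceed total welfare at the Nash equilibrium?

167.025

Startup i's FOC: ∂u_i/∂c_i = α_i − c_i = 0, so c_i* = α_i.
NE contributions = (4.4, 3.7, 2.3, 1.7); G = 12.1.
W^NE = (Σα)·G − ½Σα_i² = 12.1² − ½·41.23 = 125.795.
Planner sets c_i = Σα_j = 12.1 for every i, so G^SO = 4·12.1 = 48.4.
W^SO = (Σα)·G^SO − ½·4·(Σα)² = (4/2)·12.1² = 292.82.
Deadweight loss = W^SO − W^NE = 167.025.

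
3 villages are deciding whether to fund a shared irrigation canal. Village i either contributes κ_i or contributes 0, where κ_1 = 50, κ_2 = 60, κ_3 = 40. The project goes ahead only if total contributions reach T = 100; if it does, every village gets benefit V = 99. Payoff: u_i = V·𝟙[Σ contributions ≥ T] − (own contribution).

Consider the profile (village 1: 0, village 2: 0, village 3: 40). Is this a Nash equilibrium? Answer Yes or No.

No

Total = 40 < 100: not provided.
Village 1 (pledges 0, payoff 0): pledging 50 → total 90, payoff -50. No gain.
Village 2 (pledges 0, payoff 0): pledging 60 → total 100, payoff 39. Profitable deviation.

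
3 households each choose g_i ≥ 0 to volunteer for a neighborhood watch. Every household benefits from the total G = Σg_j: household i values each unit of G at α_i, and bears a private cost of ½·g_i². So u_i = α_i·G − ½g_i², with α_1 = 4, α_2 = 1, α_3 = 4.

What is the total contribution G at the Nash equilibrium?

9

Household i's FOC: ∂u_i/∂g_i = α_i − g_i = 0, so g_i* = α_i.
NE contributions = (4, 1, 4); G = 9.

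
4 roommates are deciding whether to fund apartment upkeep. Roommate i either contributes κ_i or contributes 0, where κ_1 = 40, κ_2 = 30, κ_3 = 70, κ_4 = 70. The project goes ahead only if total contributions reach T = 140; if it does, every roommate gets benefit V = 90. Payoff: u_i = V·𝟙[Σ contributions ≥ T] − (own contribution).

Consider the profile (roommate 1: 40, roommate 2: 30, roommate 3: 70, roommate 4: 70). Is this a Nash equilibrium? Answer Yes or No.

Total = 210 ≥ 140: provided.
Roommate 1 (pledges 40, payoff 50): dropping to 0 → total 170, payoff 90. Profitable deviation.

No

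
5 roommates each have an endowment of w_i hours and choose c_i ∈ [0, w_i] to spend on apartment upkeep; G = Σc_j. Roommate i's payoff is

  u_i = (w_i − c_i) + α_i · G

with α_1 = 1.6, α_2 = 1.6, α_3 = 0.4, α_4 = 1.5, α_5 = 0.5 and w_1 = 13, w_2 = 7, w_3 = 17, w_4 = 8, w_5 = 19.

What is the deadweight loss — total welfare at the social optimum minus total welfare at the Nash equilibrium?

165.6

∂u_i/∂c_i = α_i − 1, so roommate i contributes w_i if α_i > 1, else 0.
α_i > 1 for i ∈ {1, 2, 4}; NE contributions (13, 7, 0, 8, 0), G = 28.
W^NE = Σw_i − G^NE + (Σα_i)·G^NE = 64 + 4.6·28 = 192.8.
Planner: ∂(Σu_j)/∂c_i = Σα_j − 1 = 4.6 > 0, so everyone contributes w_i; G^SO = 64, W^SO = 64 + 4.6·64 = 358.4.
Deadweight loss = 165.6.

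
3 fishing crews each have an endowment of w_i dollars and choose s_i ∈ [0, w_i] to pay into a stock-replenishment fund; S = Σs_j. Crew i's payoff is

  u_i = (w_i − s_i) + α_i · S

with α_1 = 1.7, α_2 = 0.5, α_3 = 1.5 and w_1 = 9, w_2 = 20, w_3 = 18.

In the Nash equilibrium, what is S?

27

∂u_i/∂s_i = α_i − 1, so crew i contributes w_i if α_i > 1, else 0.
α_i > 1 for i ∈ {1, 3}; NE contributions (9, 0, 18), S = 27.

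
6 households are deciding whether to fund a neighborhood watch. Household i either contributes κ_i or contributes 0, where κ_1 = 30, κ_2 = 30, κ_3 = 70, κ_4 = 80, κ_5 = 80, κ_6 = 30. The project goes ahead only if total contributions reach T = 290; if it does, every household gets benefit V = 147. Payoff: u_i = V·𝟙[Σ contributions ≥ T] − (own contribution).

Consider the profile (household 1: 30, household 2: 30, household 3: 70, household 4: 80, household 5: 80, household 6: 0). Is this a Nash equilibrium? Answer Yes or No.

Yes

Total = 290 ≥ 290: provided.
Household 1 (pledges 30, payoff 117): dropping to 0 → total 260, payoff 0. No gain.
Household 2 (pledges 30, payoff 117): dropping to 0 → total 260, payoff 0. No gain.
Household 3 (pledges 70, payoff 77): dropping to 0 → total 220, payoff 0. No gain.
Household 4 (pledges 80, payoff 67): dropping to 0 → total 210, payoff 0. No gain.
Household 5 (pledges 80, payoff 67): dropping to 0 → total 210, payoff 0. No gain.
Household 6 (pledges 0, payoff 147): pledging 30 → total 320, payoff 117. No gain.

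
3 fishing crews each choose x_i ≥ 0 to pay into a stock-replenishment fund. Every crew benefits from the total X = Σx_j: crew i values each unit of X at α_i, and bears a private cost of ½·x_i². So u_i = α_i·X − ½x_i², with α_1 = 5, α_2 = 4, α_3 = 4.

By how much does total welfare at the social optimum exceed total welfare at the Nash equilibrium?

113

Crew i's FOC: ∂u_i/∂x_i = α_i − x_i = 0, so x_i* = α_i.
NE contributions = (5, 4, 4); X = 13.
W^NE = (Σα)·X − ½Σα_i² = 13² − ½·57 = 140.5.
Planner sets x_i = Σα_j = 13 for every i, so X^SO = 3·13 = 39.
W^SO = (Σα)·X^SO − ½·3·(Σα)² = (3/2)·13² = 253.5.
Deadweight loss = W^SO − W^NE = 113.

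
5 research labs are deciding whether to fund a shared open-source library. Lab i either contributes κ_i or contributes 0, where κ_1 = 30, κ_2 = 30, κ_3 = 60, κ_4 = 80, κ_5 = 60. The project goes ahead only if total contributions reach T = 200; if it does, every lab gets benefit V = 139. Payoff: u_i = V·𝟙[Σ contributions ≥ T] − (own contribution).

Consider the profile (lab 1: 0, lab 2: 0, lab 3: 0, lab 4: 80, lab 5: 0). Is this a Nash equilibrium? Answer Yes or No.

Total = 80 < 200: not provided.
Lab 1 (pledges 0, payoff 0): pledging 30 → total 110, payoff -30. No gain.
Lab 2 (pledges 0, payoff 0): pledging 30 → total 110, payoff -30. No gain.
Lab 3 (pledges 0, payoff 0): pledging 60 → total 140, payoff -60. No gain.
Lab 4 (pledges 80, payoff -80): dropping to 0 → total 0, payoff 0. Profitable deviation.

No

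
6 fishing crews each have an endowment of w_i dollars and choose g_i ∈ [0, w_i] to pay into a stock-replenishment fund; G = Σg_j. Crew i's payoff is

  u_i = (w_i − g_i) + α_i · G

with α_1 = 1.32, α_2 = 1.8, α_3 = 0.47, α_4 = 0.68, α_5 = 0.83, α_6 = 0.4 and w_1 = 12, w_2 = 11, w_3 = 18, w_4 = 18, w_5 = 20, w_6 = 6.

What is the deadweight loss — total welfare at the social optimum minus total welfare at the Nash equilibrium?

279

∂u_i/∂g_i = α_i − 1, so crew i contributes w_i if α_i > 1, else 0.
α_i > 1 for i ∈ {1, 2}; NE contributions (12, 11, 0, 0, 0, 0), G = 23.
W^NE = Σw_i − G^NE + (Σα_i)·G^NE = 85 + 4.5·23 = 188.5.
Planner: ∂(Σu_j)/∂g_i = Σα_j − 1 = 4.5 > 0, so everyone contributes w_i; G^SO = 85, W^SO = 85 + 4.5·85 = 467.5.
Deadweight loss = 279.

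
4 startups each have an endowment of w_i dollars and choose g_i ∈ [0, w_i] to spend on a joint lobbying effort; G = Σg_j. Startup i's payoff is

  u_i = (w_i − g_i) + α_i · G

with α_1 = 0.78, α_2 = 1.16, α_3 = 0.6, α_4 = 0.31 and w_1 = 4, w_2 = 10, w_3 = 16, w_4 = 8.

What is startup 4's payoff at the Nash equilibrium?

∂u_i/∂g_i = α_i − 1, so startup i contributes w_i if α_i > 1, else 0.
α_i > 1 for i ∈ {2}; NE contributions (0, 10, 0, 0), G = 10.
u_4 = (8 − 0) + 0.31·10 = 11.1.

11.1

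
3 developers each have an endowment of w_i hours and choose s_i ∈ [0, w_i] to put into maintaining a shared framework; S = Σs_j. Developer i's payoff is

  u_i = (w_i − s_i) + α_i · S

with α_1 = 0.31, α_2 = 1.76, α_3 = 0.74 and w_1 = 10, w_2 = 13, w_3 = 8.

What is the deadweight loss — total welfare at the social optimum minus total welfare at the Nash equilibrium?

∂u_i/∂s_i = α_i − 1, so developer i contributes w_i if α_i > 1, else 0.
α_i > 1 for i ∈ {2}; NE contributions (0, 13, 0), S = 13.
W^NE = Σw_i − S^NE + (Σα_i)·S^NE = 31 + 1.81·13 = 54.53.
Planner: ∂(Σu_j)/∂s_i = Σα_j − 1 = 1.81 > 0, so everyone contributes w_i; S^SO = 31, W^SO = 31 + 1.81·31 = 87.11.
Deadweight loss = 32.58.

32.58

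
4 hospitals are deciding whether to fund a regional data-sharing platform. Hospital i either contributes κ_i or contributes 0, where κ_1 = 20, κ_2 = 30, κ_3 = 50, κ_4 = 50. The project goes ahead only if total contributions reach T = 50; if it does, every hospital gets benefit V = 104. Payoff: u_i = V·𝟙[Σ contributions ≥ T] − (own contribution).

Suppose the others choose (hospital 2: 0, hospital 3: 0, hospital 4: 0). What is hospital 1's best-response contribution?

0

Others' total = 0. Even contributing 20 gives 20 < 50: no benefit either way.
Best response: 0.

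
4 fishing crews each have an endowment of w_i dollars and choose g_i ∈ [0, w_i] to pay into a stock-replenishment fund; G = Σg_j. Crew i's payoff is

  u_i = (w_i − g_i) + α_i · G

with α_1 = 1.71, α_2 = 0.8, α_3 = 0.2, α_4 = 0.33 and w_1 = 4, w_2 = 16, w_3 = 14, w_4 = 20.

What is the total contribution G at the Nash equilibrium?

4

∂u_i/∂g_i = α_i − 1, so crew i contributes w_i if α_i > 1, else 0.
α_i > 1 for i ∈ {1}; NE contributions (4, 0, 0, 0), G = 4.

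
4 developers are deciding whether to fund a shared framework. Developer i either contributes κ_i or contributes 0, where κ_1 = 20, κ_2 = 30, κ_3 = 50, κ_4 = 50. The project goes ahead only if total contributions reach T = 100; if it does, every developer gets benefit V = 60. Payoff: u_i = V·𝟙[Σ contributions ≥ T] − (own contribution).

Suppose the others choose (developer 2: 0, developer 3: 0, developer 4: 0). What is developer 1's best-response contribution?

Others' total = 0. Even contributing 20 gives 20 < 100: no benefit either way.
Best response: 0.

0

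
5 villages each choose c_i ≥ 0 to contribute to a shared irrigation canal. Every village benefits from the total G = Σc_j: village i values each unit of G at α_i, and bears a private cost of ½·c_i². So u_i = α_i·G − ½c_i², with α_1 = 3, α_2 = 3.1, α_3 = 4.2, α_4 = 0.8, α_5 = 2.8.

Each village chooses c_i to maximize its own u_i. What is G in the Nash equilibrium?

13.9

Village i's FOC: ∂u_i/∂c_i = α_i − c_i = 0, so c_i* = α_i.
NE contributions = (3, 3.1, 4.2, 0.8, 2.8); G = 13.9.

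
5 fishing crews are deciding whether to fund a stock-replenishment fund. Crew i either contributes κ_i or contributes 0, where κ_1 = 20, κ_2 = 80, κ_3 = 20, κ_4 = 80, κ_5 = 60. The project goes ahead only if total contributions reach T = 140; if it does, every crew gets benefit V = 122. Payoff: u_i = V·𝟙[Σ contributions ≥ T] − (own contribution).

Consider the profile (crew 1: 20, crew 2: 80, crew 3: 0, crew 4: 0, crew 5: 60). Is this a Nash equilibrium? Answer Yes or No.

No

Total = 160 ≥ 140: provided.
Crew 1 (pledges 20, payoff 102): dropping to 0 → total 140, payoff 122. Profitable deviation.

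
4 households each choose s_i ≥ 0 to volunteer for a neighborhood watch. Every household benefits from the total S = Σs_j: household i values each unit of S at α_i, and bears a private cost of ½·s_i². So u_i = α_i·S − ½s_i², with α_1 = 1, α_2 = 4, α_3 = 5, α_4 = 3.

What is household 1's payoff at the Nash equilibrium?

12.5

Household i's FOC: ∂u_i/∂s_i = α_i − s_i = 0, so s_i* = α_i.
NE contributions = (1, 4, 5, 3); S = 13.
u_1 = α_1·S − ½·(s_1)² = 1·13 − ½·1² = 12.5.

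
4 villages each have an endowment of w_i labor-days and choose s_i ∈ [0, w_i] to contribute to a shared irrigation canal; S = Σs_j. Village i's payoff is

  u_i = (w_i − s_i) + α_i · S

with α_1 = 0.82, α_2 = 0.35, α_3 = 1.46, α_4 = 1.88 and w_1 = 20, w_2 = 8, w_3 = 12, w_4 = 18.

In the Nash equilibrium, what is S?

∂u_i/∂s_i = α_i − 1, so village i contributes w_i if α_i > 1, else 0.
α_i > 1 for i ∈ {3, 4}; NE contributions (0, 0, 12, 18), S = 30.

30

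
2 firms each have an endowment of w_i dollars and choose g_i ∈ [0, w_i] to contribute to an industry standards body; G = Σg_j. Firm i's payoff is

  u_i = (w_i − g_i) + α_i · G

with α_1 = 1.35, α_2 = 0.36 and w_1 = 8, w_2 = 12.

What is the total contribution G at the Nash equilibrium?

∂u_i/∂g_i = α_i − 1, so firm i contributes w_i if α_i > 1, else 0.
α_i > 1 for i ∈ {1}; NE contributions (8, 0), G = 8.

8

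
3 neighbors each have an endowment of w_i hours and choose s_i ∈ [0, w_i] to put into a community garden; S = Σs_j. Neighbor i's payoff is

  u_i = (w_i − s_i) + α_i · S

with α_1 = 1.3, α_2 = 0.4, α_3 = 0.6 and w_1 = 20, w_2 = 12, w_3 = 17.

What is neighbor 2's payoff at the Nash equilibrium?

20

∂u_i/∂s_i = α_i − 1, so neighbor i contributes w_i if α_i > 1, else 0.
α_i > 1 for i ∈ {1}; NE contributions (20, 0, 0), S = 20.
u_2 = (12 − 0) + 0.4·20 = 20.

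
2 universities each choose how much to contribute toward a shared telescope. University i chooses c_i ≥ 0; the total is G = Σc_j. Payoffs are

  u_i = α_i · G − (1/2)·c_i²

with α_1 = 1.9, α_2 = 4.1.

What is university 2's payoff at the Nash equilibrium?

16.195

University i's FOC: ∂u_i/∂c_i = α_i − c_i = 0, so c_i* = α_i.
NE contributions = (1.9, 4.1); G = 6.
u_2 = α_2·G − ½·(c_2)² = 4.1·6 − ½·4.1² = 16.195.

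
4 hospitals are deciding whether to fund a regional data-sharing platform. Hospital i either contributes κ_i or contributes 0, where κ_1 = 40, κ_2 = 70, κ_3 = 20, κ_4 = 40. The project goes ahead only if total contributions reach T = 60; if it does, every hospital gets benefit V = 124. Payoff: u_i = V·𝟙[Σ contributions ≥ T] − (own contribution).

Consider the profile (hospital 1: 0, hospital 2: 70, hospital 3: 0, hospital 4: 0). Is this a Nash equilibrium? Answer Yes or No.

Yes

Total = 70 ≥ 60: provided.
Hospital 1 (pledges 0, payoff 124): pledging 40 → total 110, payoff 84. No gain.
Hospital 2 (pledges 70, payoff 54): dropping to 0 → total 0, payoff 0. No gain.
Hospital 3 (pledges 0, payoff 124): pledging 20 → total 90, payoff 104. No gain.
Hospital 4 (pledges 0, payoff 124): pledging 40 → total 110, payoff 84. No gain.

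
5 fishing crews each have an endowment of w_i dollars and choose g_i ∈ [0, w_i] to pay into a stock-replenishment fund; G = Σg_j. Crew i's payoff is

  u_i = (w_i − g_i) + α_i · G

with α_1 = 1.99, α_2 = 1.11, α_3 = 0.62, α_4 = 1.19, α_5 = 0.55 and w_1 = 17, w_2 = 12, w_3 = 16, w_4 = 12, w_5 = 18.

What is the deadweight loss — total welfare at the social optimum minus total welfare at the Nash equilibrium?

∂u_i/∂g_i = α_i − 1, so crew i contributes w_i if α_i > 1, else 0.
α_i > 1 for i ∈ {1, 2, 4}; NE contributions (17, 12, 0, 12, 0), G = 41.
W^NE = Σw_i − G^NE + (Σα_i)·G^NE = 75 + 4.46·41 = 257.86.
Planner: ∂(Σu_j)/∂g_i = Σα_j − 1 = 4.46 > 0, so everyone contributes w_i; G^SO = 75, W^SO = 75 + 4.46·75 = 409.5.
Deadweight loss = 151.64.

151.64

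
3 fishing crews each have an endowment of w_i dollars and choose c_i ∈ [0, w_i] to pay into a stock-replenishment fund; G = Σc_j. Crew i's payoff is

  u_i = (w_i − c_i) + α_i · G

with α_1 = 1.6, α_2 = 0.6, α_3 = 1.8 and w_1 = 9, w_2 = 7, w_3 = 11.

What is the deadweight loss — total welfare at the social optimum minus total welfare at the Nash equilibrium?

∂u_i/∂c_i = α_i − 1, so crew i contributes w_i if α_i > 1, else 0.
α_i > 1 for i ∈ {1, 3}; NE contributions (9, 0, 11), G = 20.
W^NE = Σw_i − G^NE + (Σα_i)·G^NE = 27 + 3·20 = 87.
Planner: ∂(Σu_j)/∂c_i = Σα_j − 1 = 3 > 0, so everyone contributes w_i; G^SO = 27, W^SO = 27 + 3·27 = 108.
Deadweight loss = 21.

21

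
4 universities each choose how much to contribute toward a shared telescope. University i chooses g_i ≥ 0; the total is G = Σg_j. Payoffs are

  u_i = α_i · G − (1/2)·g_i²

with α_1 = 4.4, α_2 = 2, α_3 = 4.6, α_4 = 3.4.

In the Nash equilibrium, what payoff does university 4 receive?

University i's FOC: ∂u_i/∂g_i = α_i − g_i = 0, so g_i* = α_i.
NE contributions = (4.4, 2, 4.6, 3.4); G = 14.4.
u_4 = α_4·G − ½·(g_4)² = 3.4·14.4 − ½·3.4² = 43.18.

43.18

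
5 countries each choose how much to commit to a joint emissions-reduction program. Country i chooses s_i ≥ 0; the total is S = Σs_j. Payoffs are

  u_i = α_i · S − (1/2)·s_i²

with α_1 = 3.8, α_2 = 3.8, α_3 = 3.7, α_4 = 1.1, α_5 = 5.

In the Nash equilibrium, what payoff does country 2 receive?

58.9

Country i's FOC: ∂u_i/∂s_i = α_i − s_i = 0, so s_i* = α_i.
NE contributions = (3.8, 3.8, 3.7, 1.1, 5); S = 17.4.
u_2 = α_2·S − ½·(s_2)² = 3.8·17.4 − ½·3.8² = 58.9.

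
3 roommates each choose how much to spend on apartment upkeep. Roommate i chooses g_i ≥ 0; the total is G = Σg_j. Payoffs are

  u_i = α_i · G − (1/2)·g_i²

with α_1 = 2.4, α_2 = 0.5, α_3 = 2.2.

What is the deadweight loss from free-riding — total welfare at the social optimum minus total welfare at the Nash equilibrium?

Roommate i's FOC: ∂u_i/∂g_i = α_i − g_i = 0, so g_i* = α_i.
NE contributions = (2.4, 0.5, 2.2); G = 5.1.
W^NE = (Σα)·G − ½Σα_i² = 5.1² − ½·10.85 = 20.585.
Planner sets g_i = Σα_j = 5.1 for every i, so G^SO = 3·5.1 = 15.3.
W^SO = (Σα)·G^SO − ½·3·(Σα)² = (3/2)·5.1² = 39.015.
Deadweight loss = W^SO − W^NE = 18.43.

18.43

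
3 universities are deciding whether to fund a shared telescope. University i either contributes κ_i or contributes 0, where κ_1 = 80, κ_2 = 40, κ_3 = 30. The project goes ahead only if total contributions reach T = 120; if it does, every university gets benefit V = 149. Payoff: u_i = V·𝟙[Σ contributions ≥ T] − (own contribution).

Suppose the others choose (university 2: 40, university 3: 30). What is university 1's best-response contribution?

80

Others' total = 70. Contributing 80 brings total to 150 ≥ 120: gain V − κ_1 = 69.
Best response: 80.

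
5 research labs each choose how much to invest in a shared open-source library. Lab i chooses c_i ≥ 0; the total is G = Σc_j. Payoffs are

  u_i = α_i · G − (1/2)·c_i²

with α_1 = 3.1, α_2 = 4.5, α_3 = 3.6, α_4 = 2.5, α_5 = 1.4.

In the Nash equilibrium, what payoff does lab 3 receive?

47.88

Lab i's FOC: ∂u_i/∂c_i = α_i − c_i = 0, so c_i* = α_i.
NE contributions = (3.1, 4.5, 3.6, 2.5, 1.4); G = 15.1.
u_3 = α_3·G − ½·(c_3)² = 3.6·15.1 − ½·3.6² = 47.88.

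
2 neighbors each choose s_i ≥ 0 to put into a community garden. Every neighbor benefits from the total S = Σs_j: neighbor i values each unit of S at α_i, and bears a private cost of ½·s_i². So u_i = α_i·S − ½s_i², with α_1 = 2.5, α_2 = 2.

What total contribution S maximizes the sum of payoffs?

9

Planner FOC: ∂(Σu_j)/∂s_i = (Σα_j) − s_i = 0, so s_i^SO = Σα_j = 4.5 for every i; S^SO = 9.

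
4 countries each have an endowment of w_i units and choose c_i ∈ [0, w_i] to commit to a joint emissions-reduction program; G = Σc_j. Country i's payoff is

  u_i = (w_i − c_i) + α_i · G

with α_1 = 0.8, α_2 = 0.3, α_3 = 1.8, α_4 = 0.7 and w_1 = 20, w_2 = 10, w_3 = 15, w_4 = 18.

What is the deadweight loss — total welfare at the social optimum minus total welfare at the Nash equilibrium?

∂u_i/∂c_i = α_i − 1, so country i contributes w_i if α_i > 1, else 0.
α_i > 1 for i ∈ {3}; NE contributions (0, 0, 15, 0), G = 15.
W^NE = Σw_i − G^NE + (Σα_i)·G^NE = 63 + 2.6·15 = 102.
Planner: ∂(Σu_j)/∂c_i = Σα_j − 1 = 2.6 > 0, so everyone contributes w_i; G^SO = 63, W^SO = 63 + 2.6·63 = 226.8.
Deadweight loss = 124.8.

124.8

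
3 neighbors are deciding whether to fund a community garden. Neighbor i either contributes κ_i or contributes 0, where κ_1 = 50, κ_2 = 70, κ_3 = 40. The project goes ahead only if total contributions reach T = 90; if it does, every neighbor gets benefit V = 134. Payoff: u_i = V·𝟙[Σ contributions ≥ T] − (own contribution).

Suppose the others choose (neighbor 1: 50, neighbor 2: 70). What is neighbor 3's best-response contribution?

Others' total = 120 ≥ 90; contributing adds cost 40 for no extra benefit.
Best response: 0.

0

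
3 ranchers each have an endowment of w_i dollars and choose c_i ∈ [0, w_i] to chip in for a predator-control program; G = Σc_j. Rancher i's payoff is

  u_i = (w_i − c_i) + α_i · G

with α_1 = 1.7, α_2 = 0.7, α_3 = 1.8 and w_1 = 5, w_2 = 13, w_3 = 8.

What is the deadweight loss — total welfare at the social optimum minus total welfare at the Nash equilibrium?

41.6

∂u_i/∂c_i = α_i − 1, so rancher i contributes w_i if α_i > 1, else 0.
α_i > 1 for i ∈ {1, 3}; NE contributions (5, 0, 8), G = 13.
W^NE = Σw_i − G^NE + (Σα_i)·G^NE = 26 + 3.2·13 = 67.6.
Planner: ∂(Σu_j)/∂c_i = Σα_j − 1 = 3.2 > 0, so everyone contributes w_i; G^SO = 26, W^SO = 26 + 3.2·26 = 109.2.
Deadweight loss = 41.6.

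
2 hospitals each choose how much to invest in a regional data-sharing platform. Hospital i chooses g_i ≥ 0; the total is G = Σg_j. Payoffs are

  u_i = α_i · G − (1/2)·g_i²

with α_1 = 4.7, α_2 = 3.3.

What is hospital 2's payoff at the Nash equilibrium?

Hospital i's FOC: ∂u_i/∂g_i = α_i − g_i = 0, so g_i* = α_i.
NE contributions = (4.7, 3.3); G = 8.
u_2 = α_2·G − ½·(g_2)² = 3.3·8 − ½·3.3² = 20.955.

20.955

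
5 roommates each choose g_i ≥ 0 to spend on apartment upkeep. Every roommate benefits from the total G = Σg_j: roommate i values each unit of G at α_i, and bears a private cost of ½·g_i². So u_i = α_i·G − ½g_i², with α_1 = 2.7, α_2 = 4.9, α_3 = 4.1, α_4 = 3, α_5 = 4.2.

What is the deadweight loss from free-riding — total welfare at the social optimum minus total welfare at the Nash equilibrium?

573.19

Roommate i's FOC: ∂u_i/∂g_i = α_i − g_i = 0, so g_i* = α_i.
NE contributions = (2.7, 4.9, 4.1, 3, 4.2); G = 18.9.
W^NE = (Σα)·G − ½Σα_i² = 18.9² − ½·74.75 = 319.835.
Planner sets g_i = Σα_j = 18.9 for every i, so G^SO = 5·18.9 = 94.5.
W^SO = (Σα)·G^SO − ½·5·(Σα)² = (5/2)·18.9² = 893.025.
Deadweight loss = W^SO − W^NE = 573.19.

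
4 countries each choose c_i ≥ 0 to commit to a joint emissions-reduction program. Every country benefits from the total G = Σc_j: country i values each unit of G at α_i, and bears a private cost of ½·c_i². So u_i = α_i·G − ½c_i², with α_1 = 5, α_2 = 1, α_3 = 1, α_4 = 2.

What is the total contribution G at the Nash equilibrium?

9

Country i's FOC: ∂u_i/∂c_i = α_i − c_i = 0, so c_i* = α_i.
NE contributions = (5, 1, 1, 2); G = 9.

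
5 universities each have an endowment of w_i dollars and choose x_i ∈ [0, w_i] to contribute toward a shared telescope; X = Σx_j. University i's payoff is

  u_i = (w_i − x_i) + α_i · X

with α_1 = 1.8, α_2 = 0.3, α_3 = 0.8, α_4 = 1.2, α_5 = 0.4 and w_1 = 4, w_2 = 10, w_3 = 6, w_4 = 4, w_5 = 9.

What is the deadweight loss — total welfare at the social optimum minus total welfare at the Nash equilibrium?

87.5

∂u_i/∂x_i = α_i − 1, so university i contributes w_i if α_i > 1, else 0.
α_i > 1 for i ∈ {1, 4}; NE contributions (4, 0, 0, 4, 0), X = 8.
W^NE = Σw_i − X^NE + (Σα_i)·X^NE = 33 + 3.5·8 = 61.
Planner: ∂(Σu_j)/∂x_i = Σα_j − 1 = 3.5 > 0, so everyone contributes w_i; X^SO = 33, W^SO = 33 + 3.5·33 = 148.5.
Deadweight loss = 87.5.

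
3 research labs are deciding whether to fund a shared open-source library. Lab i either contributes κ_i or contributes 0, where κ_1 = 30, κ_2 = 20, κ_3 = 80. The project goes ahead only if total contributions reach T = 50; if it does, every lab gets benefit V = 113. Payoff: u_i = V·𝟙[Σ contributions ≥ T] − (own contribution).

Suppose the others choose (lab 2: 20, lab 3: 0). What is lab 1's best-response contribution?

Others' total = 20. Contributing 30 brings total to 50 ≥ 50: gain V − κ_1 = 83.
Best response: 30.

30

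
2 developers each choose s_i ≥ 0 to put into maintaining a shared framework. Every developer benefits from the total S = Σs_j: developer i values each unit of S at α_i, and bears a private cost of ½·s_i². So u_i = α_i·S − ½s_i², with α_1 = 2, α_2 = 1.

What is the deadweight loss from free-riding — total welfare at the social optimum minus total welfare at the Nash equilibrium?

2.5

Developer i's FOC: ∂u_i/∂s_i = α_i − s_i = 0, so s_i* = α_i.
NE contributions = (2, 1); S = 3.
W^NE = (Σα)·S − ½Σα_i² = 3² − ½·5 = 6.5.
Planner sets s_i = Σα_j = 3 for every i, so S^SO = 2·3 = 6.
W^SO = (Σα)·S^SO − ½·2·(Σα)² = (2/2)·3² = 9.
Deadweight loss = W^SO − W^NE = 2.5.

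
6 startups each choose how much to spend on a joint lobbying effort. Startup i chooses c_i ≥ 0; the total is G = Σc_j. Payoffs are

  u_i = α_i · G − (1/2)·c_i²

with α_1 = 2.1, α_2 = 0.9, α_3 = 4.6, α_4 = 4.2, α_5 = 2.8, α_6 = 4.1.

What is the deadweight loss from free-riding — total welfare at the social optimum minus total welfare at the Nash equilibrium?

733.715

Startup i's FOC: ∂u_i/∂c_i = α_i − c_i = 0, so c_i* = α_i.
NE contributions = (2.1, 0.9, 4.6, 4.2, 2.8, 4.1); G = 18.7.
W^NE = (Σα)·G − ½Σα_i² = 18.7² − ½·68.67 = 315.355.
Planner sets c_i = Σα_j = 18.7 for every i, so G^SO = 6·18.7 = 112.2.
W^SO = (Σα)·G^SO − ½·6·(Σα)² = (6/2)·18.7² = 1049.07.
Deadweight loss = W^SO − W^NE = 733.715.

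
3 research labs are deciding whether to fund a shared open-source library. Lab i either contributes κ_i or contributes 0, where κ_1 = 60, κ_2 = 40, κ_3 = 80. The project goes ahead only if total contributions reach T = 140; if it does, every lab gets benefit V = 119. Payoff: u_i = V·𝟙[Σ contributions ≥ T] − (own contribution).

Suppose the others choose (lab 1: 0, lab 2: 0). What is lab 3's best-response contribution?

0

Others' total = 0. Even contributing 80 gives 80 < 140: no benefit either way.
Best response: 0.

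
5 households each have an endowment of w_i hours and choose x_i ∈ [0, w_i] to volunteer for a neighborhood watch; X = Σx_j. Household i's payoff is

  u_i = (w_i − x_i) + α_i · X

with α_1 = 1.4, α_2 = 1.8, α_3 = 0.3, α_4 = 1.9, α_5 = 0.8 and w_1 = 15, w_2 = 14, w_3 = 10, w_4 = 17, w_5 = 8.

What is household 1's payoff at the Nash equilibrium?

∂u_i/∂x_i = α_i − 1, so household i contributes w_i if α_i > 1, else 0.
α_i > 1 for i ∈ {1, 2, 4}; NE contributions (15, 14, 0, 17, 0), X = 46.
u_1 = (15 − 15) + 1.4·46 = 64.4.

64.4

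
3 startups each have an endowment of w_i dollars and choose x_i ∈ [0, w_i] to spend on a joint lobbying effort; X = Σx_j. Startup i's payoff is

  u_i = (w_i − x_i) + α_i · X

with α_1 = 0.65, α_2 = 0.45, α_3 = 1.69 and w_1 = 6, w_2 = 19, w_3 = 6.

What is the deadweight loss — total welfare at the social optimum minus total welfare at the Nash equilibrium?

∂u_i/∂x_i = α_i − 1, so startup i contributes w_i if α_i > 1, else 0.
α_i > 1 for i ∈ {3}; NE contributions (0, 0, 6), X = 6.
W^NE = Σw_i − X^NE + (Σα_i)·X^NE = 31 + 1.79·6 = 41.74.
Planner: ∂(Σu_j)/∂x_i = Σα_j − 1 = 1.79 > 0, so everyone contributes w_i; X^SO = 31, W^SO = 31 + 1.79·31 = 86.49.
Deadweight loss = 44.75.

44.75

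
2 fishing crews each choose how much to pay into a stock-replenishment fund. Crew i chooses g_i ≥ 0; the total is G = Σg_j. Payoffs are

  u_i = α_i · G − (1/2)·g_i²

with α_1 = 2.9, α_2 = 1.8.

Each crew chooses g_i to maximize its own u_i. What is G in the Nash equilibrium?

4.7

Crew i's FOC: ∂u_i/∂g_i = α_i − g_i = 0, so g_i* = α_i.
NE contributions = (2.9, 1.8); G = 4.7.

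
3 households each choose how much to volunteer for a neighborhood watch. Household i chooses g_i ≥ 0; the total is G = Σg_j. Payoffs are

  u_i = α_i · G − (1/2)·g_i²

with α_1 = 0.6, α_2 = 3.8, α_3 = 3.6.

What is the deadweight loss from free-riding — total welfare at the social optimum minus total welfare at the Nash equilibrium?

Household i's FOC: ∂u_i/∂g_i = α_i − g_i = 0, so g_i* = α_i.
NE contributions = (0.6, 3.8, 3.6); G = 8.
W^NE = (Σα)·G − ½Σα_i² = 8² − ½·27.76 = 50.12.
Planner sets g_i = Σα_j = 8 for every i, so G^SO = 3·8 = 24.
W^SO = (Σα)·G^SO − ½·3·(Σα)² = (3/2)·8² = 96.
Deadweight loss = W^SO − W^NE = 45.88.

45.88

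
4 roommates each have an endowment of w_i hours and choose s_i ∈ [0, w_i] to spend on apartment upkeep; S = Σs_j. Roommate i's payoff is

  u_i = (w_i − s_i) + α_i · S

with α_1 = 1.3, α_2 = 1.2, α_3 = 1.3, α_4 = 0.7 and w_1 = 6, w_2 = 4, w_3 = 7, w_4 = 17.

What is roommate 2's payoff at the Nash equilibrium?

∂u_i/∂s_i = α_i − 1, so roommate i contributes w_i if α_i > 1, else 0.
α_i > 1 for i ∈ {1, 2, 3}; NE contributions (6, 4, 7, 0), S = 17.
u_2 = (4 − 4) + 1.2·17 = 20.4.

20.4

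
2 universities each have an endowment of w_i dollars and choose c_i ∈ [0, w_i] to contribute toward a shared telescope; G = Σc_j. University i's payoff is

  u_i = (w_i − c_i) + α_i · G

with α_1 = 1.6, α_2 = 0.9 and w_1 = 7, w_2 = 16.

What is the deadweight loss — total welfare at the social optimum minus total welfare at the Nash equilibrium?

∂u_i/∂c_i = α_i − 1, so university i contributes w_i if α_i > 1, else 0.
α_i > 1 for i ∈ {1}; NE contributions (7, 0), G = 7.
W^NE = Σw_i − G^NE + (Σα_i)·G^NE = 23 + 1.5·7 = 33.5.
Planner: ∂(Σu_j)/∂c_i = Σα_j − 1 = 1.5 > 0, so everyone contributes w_i; G^SO = 23, W^SO = 23 + 1.5·23 = 57.5.
Deadweight loss = 24.

24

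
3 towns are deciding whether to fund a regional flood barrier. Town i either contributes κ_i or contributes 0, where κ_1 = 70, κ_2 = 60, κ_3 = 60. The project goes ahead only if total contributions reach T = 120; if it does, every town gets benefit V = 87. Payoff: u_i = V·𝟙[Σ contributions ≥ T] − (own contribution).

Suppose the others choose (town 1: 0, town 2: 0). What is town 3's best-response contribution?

Others' total = 0. Even contributing 60 gives 60 < 120: no benefit either way.
Best response: 0.

0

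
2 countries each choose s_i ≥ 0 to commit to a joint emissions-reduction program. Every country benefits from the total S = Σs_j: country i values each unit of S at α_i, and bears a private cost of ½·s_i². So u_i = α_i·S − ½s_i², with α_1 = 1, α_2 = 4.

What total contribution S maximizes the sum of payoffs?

Planner FOC: ∂(Σu_j)/∂s_i = (Σα_j) − s_i = 0, so s_i^SO = Σα_j = 5 for every i; S^SO = 10.

10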